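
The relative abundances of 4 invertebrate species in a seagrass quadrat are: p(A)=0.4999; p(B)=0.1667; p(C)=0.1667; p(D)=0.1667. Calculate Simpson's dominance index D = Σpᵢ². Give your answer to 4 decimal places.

D = 0.4999² + 0.1667² + 0.1667² + 0.1667² = 0.249900 + 0.027789 + 0.027789 + 0.027789 = 0.333267 (working shown to 6 dp, full precision carried).
To 4 decimal places, D = 0.3333.

0.3333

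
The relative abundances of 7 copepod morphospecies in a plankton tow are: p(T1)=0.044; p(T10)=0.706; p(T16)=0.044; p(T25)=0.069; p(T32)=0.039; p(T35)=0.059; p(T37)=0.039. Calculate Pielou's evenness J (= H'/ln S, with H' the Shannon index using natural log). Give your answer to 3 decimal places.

0.578

H' = −Σ pᵢ ln pᵢ = −((-0.13744) + (-0.24579) + (-0.13744) + (-0.18448) + (-0.12652) + (-0.16698) + (-0.12652)) = 1.12517 (working shown to 5 dp, full precision carried).
With S = 7 species, ln S = 1.94591, so J = 1.12517/1.94591 = 0.57822, i.e. 0.578 to 3 decimal places.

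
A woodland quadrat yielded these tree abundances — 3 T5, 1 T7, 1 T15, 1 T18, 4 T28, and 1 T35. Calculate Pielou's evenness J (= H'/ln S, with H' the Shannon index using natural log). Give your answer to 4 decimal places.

0.8897

Total N = 3+1+1+1+4+1 = 11, so the proportions are 0.272727, 0.090909, 0.090909, 0.090909, 0.363636, 0.090909 (working shown to 6 dp, full precision carried).
H' = −Σ pᵢ ln pᵢ = −((-0.354350) + (-0.217990) + (-0.217990) + (-0.217990) + (-0.367855) + (-0.217990)) = 1.594167.
With S = 6 species, ln S = 1.791759, so J = 1.594167/1.791759 = 0.889721, i.e. 0.8897 to 4 decimal places.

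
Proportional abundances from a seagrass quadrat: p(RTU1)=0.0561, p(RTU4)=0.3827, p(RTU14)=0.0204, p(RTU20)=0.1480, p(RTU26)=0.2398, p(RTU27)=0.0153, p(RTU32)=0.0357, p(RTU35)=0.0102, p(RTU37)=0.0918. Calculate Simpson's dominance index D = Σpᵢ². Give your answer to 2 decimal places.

D = 0.0561² + 0.3827² + 0.0204² + 0.148² + 0.2398² + 0.0153² + 0.0357² + 0.0102² + 0.0918² = 0.0031 + 0.1465 + 0.0004 + 0.0219 + 0.0575 + 0.0002 + 0.0013 + 0.0001 + 0.0084 = 0.2395 (working shown to 4 dp, full precision carried).
To 2 decimal places, D = 0.24.

0.24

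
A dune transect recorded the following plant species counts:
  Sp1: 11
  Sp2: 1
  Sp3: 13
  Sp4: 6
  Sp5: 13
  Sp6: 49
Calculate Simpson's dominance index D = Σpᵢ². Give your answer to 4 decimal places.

0.3350

Total N = 11+1+13+6+13+49 = 93, so the proportions are 0.11828, 0.010753, 0.139785, 0.064516, 0.139785, 0.526882 (working shown to 6 dp, full precision carried).
D = 0.11828² + 0.010753² + 0.139785² + 0.064516² + 0.139785² + 0.526882² = 0.013990 + 0.000116 + 0.019540 + 0.004162 + 0.019540 + 0.277604 = 0.334952.
To 4 decimal places, D = 0.3350.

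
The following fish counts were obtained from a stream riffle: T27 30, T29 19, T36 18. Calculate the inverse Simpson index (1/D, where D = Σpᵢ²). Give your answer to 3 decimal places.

Total N = 30+19+18 = 67, so the proportions are 0.447761, 0.283582, 0.268657 (working shown to 6 dp, full precision carried).
D = 0.447761² + 0.283582² + 0.268657² = 0.200490 + 0.080419 + 0.072176 = 0.353085.
So 1/D = 2.83218, i.e. 2.832 to 3 decimal places.

2.832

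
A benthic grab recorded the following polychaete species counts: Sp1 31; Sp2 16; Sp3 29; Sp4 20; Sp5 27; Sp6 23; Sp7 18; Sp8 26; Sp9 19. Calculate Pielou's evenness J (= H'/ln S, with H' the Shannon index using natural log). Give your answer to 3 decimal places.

0.989

Total N = 31+16+29+20+27+23+18+26+19 = 209, so the proportions are 0.14833, 0.07656, 0.13876, 0.09569, 0.12919, 0.11005, 0.08612, 0.1244, 0.09091 (working shown to 5 dp, full precision carried).
H' = −Σ pᵢ ln pᵢ = −((-0.28306) + (-0.19673) + (-0.27405) + (-0.22456) + (-0.26438) + (-0.24286) + (-0.21117) + (-0.25928) + (-0.21799)) = 2.17407.
With S = 9 species, ln S = 2.19722, so J = 2.17407/2.19722 = 0.98946, i.e. 0.989 to 3 decimal places.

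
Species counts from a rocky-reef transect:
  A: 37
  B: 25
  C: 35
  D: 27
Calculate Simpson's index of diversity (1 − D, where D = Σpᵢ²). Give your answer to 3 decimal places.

0.743

Total N = 37+25+35+27 = 124, so the proportions are 0.29839, 0.20161, 0.28226, 0.21774 (working shown to 5 dp, full precision carried).
D = 0.29839² + 0.20161² + 0.28226² + 0.21774² = 0.08903 + 0.04065 + 0.07967 + 0.04741 = 0.25676.
So 1 − D = 0.74324, i.e. 0.743 to 3 decimal places.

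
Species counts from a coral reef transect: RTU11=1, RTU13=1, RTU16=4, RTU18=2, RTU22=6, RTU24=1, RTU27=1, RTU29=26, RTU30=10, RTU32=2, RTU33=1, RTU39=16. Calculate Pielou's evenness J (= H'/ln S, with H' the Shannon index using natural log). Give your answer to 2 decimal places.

Total N = 1+1+4+2+6+1+1+26+10+2+1+16 = 71, so the proportions are 0.0141, 0.0141, 0.0563, 0.0282, 0.0845, 0.0141, 0.0141, 0.3662, 0.1408, 0.0282, 0.0141, 0.2254 (working shown to 4 dp, full precision carried).
H' = −Σ pᵢ ln pᵢ = −((-0.0600) + (-0.0600) + (-0.1620) + (-0.1006) + (-0.2088) + (-0.0600) + (-0.0600) + (-0.3679) + (-0.2761) + (-0.1006) + (-0.0600) + (-0.3358)) = 1.8519.
With S = 12 species, ln S = 2.4849, so J = 1.8519/2.4849 = 0.7453, i.e. 0.75 to 2 decimal places.

0.75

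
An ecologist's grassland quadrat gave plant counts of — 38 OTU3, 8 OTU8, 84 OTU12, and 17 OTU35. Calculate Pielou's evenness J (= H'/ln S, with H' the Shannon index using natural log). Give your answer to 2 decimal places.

0.78

Total N = 38+8+84+17 = 147, so the proportions are 0.2585, 0.0544, 0.5714, 0.1156 (working shown to 4 dp, full precision carried).
H' = −Σ pᵢ ln pᵢ = −((-0.3497) + (-0.1584) + (-0.3198) + (-0.2495)) = 1.0774.
With S = 4 species, ln S = 1.3863, so J = 1.0774/1.3863 = 0.7772, i.e. 0.78 to 2 decimal places.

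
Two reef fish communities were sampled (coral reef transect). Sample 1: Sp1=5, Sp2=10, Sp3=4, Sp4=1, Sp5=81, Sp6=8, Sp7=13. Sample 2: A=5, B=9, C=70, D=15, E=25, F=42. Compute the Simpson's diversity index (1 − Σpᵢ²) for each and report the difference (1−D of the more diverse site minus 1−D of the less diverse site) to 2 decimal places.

0.19

Sample 1: N=122, proportions 0.041, 0.082, 0.0328, 0.0082, 0.6639, 0.0656, 0.1066, giving 1−D = 0.5340 (working shown to 4 dp, full precision carried).
Sample 2: N=166, proportions 0.0301, 0.0542, 0.4217, 0.0904, 0.1506, 0.253, giving 1−D = 0.7235.
Difference = |0.5340 − 0.7235| = 0.1895, i.e. 0.19 to 2 decimal places.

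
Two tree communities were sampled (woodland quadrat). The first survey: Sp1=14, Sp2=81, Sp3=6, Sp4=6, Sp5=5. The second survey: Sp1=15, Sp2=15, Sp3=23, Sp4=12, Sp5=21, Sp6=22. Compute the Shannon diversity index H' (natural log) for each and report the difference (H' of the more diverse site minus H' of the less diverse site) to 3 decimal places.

The first survey: N=112, proportions 0.125, 0.72321, 0.05357, 0.05357, 0.04464, giving H' = 0.94666 (working shown to 5 dp, full precision carried).
The second survey: N=108, proportions 0.13889, 0.13889, 0.21296, 0.11111, 0.19444, 0.2037, giving H' = 1.76440.
Difference = |0.94666 − 1.76440| = 0.81774, i.e. 0.818 to 3 decimal places.

0.818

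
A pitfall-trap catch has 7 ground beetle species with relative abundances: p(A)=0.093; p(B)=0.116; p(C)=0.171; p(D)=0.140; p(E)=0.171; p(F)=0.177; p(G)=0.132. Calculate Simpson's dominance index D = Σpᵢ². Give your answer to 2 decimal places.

0.15

D = 0.093² + 0.116² + 0.171² + 0.14² + 0.171² + 0.177² + 0.132² = 0.0086 + 0.0135 + 0.0292 + 0.0196 + 0.0292 + 0.0313 + 0.0174 = 0.1489 (working shown to 4 dp, full precision carried).
To 2 decimal places, D = 0.15.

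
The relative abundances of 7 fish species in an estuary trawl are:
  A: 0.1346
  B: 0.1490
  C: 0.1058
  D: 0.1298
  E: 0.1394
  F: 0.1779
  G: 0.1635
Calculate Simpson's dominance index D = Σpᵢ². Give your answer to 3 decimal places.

0.146

D = 0.1346² + 0.149² + 0.1058² + 0.1298² + 0.1394² + 0.1779² + 0.1635² = 0.01812 + 0.02220 + 0.01119 + 0.01685 + 0.01943 + 0.03165 + 0.02673 = 0.14617 (working shown to 5 dp, full precision carried).
To 3 decimal places, D = 0.146.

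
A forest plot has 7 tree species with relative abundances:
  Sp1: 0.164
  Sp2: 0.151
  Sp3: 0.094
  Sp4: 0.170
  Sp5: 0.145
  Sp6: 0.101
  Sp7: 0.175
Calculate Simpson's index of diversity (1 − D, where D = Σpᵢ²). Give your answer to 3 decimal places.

D = 0.164² + 0.151² + 0.094² + 0.17² + 0.145² + 0.101² + 0.175² = 0.02690 + 0.02280 + 0.00884 + 0.02890 + 0.02102 + 0.01020 + 0.03062 = 0.14928 (working shown to 5 dp, full precision carried).
So 1 − D = 0.85072, i.e. 0.851 to 3 decimal places.

0.851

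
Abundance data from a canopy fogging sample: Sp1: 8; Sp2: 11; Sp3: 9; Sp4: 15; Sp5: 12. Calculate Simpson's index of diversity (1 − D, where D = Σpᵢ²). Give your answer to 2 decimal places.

Total N = 8+11+9+15+12 = 55, so the proportions are 0.1455, 0.2, 0.1636, 0.2727, 0.2182 (working shown to 4 dp, full precision carried).
D = 0.1455² + 0.2² + 0.1636² + 0.2727² + 0.2182² = 0.0212 + 0.0400 + 0.0268 + 0.0744 + 0.0476 = 0.2099.
So 1 − D = 0.7901, i.e. 0.79 to 2 decimal places.

0.79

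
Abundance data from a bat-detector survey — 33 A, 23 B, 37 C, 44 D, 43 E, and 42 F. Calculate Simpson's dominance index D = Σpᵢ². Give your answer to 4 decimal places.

Total N = 33+23+37+44+43+42 = 222, so the proportions are 0.148649, 0.103604, 0.166667, 0.198198, 0.193694, 0.189189 (working shown to 6 dp, full precision carried).
D = 0.148649² + 0.103604² + 0.166667² + 0.198198² + 0.193694² + 0.189189² = 0.022096 + 0.010734 + 0.027778 + 0.039283 + 0.037517 + 0.035793 = 0.173200.
To 4 decimal places, D = 0.1732.

0.1732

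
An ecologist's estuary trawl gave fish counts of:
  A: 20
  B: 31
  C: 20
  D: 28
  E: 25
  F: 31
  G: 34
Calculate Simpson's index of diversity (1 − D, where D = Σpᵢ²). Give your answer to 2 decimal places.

Total N = 20+31+20+28+25+31+34 = 189, so the proportions are 0.1058, 0.164, 0.1058, 0.1481, 0.1323, 0.164, 0.1799 (working shown to 4 dp, full precision carried).
D = 0.1058² + 0.164² + 0.1058² + 0.1481² + 0.1323² + 0.164² + 0.1799² = 0.0112 + 0.0269 + 0.0112 + 0.0219 + 0.0175 + 0.0269 + 0.0324 = 0.1480.
So 1 − D = 0.8520, i.e. 0.85 to 2 decimal places.

0.85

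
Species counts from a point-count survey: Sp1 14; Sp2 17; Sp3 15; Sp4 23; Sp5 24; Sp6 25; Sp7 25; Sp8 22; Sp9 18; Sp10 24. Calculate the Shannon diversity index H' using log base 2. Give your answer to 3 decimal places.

Total N = 14+17+15+23+24+25+25+22+18+24 = 207, so the proportions are 0.06763, 0.08213, 0.07246, 0.11111, 0.11594, 0.12077, 0.12077, 0.10628, 0.08696, 0.11594 (working shown to 5 dp, full precision carried).
Each pᵢ log₂ pᵢ term: 0.06763×(-3.88613)=-0.26283, 0.08213×(-3.60602)=-0.29615, 0.07246×(-3.78660)=-0.27439, 0.11111×(-3.16993)=-0.35221, 0.11594×(-3.10852)=-0.36041, 0.12077×(-3.04963)=-0.36831, 0.12077×(-3.04963)=-0.36831, 0.10628×(-3.23406)=-0.34372, 0.08696×(-3.52356)=-0.30640, 0.11594×(-3.10852)=-0.36041.
Sum = -3.29314, so H' = 3.293.

3.293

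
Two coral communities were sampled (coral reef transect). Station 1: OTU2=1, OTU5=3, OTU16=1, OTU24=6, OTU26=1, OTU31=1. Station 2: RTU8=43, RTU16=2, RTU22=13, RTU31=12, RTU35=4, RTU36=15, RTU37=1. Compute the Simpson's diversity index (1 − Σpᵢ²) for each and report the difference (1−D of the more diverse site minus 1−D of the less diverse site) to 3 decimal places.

Station 1: N=13, proportions 0.07692, 0.23077, 0.07692, 0.46154, 0.07692, 0.07692, giving 1−D = 0.71006 (working shown to 5 dp, full precision carried).
Station 2: N=90, proportions 0.47778, 0.02222, 0.14444, 0.13333, 0.04444, 0.16667, 0.01111, giving 1−D = 0.70272.
Difference = |0.71006 − 0.70272| = 0.00734, i.e. 0.007 to 3 decimal places.

0.007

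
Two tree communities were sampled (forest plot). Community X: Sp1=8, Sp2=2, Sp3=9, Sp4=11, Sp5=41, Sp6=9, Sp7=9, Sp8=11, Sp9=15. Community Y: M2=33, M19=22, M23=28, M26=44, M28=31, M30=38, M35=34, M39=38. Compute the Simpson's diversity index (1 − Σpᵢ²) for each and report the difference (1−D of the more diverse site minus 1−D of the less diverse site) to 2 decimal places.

0.06

Community X: N=115, proportions 0.06957, 0.01739, 0.07826, 0.09565, 0.35652, 0.07826, 0.07826, 0.09565, 0.13043, giving 1−D = 0.81406 (working shown to 5 dp, full precision carried).
Community Y: N=268, proportions 0.12313, 0.08209, 0.10448, 0.16418, 0.11567, 0.14179, 0.12687, 0.14179, giving 1−D = 0.87054.
Difference = |0.81406 − 0.87054| = 0.05648, i.e. 0.06 to 2 decimal places.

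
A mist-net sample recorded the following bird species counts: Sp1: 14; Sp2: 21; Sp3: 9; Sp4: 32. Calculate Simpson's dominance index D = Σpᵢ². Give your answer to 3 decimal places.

0.302

Total N = 14+21+9+32 = 76, so the proportions are 0.18421, 0.27632, 0.11842, 0.42105 (working shown to 5 dp, full precision carried).
D = 0.18421² + 0.27632² + 0.11842² + 0.42105² = 0.03393 + 0.07635 + 0.01402 + 0.17729 = 0.30159.
To 3 decimal places, D = 0.302.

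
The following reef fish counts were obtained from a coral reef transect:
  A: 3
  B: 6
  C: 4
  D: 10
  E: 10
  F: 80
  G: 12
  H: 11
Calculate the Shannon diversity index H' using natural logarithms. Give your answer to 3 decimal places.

Total N = 3+6+4+10+10+80+12+11 = 136, so the proportions are 0.02206, 0.04412, 0.02941, 0.07353, 0.07353, 0.58824, 0.08824, 0.08088 (working shown to 5 dp, full precision carried).
Each pᵢ ln pᵢ term: 0.02206×(-3.81404)=-0.08413, 0.04412×(-3.12090)=-0.13769, 0.02941×(-3.52636)=-0.10372, 0.07353×(-2.61007)=-0.19192, 0.07353×(-2.61007)=-0.19192, 0.58824×(-0.53063)=-0.31213, 0.08824×(-2.42775)=-0.21421, 0.08088×(-2.51476)=-0.20340.
Sum = -1.43912, so H' = 1.439.

1.439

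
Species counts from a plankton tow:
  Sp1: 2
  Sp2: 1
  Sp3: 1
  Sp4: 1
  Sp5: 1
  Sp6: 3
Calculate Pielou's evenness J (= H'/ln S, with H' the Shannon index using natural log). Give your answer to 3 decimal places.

0.936

Total N = 2+1+1+1+1+3 = 9, so the proportions are 0.22222, 0.11111, 0.11111, 0.11111, 0.11111, 0.33333 (working shown to 5 dp, full precision carried).
H' = −Σ pᵢ ln pᵢ = −((-0.33424) + (-0.24414) + (-0.24414) + (-0.24414) + (-0.24414) + (-0.36620)) = 1.67699.
With S = 6 species, ln S = 1.79176, so J = 1.67699/1.79176 = 0.93594, i.e. 0.936 to 3 decimal places.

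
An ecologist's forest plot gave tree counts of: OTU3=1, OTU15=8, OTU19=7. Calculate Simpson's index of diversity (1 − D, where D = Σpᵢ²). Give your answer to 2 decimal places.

0.55

Total N = 1+8+7 = 16, so the proportions are 0.0625, 0.5, 0.4375 (working shown to 4 dp, full precision carried).
D = 0.0625² + 0.5² + 0.4375² = 0.0039 + 0.2500 + 0.1914 = 0.4453.
So 1 − D = 0.5547, i.e. 0.55 to 2 decimal places.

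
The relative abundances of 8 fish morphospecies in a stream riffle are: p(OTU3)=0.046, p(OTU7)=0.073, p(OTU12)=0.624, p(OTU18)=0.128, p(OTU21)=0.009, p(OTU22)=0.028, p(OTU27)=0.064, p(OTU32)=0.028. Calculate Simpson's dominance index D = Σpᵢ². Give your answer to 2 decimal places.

0.42

D = 0.046² + 0.073² + 0.624² + 0.128² + 0.009² + 0.028² + 0.064² + 0.028² = 0.0021 + 0.0053 + 0.3894 + 0.0164 + 0.0001 + 0.0008 + 0.0041 + 0.0008 = 0.4189 (working shown to 4 dp, full precision carried).
To 2 decimal places, D = 0.42.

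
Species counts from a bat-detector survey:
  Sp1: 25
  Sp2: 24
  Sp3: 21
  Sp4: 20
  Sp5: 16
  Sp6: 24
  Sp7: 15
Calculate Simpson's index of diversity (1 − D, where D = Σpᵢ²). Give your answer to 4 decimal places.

Total N = 25+24+21+20+16+24+15 = 145, so the proportions are 0.172414, 0.165517, 0.144828, 0.137931, 0.110345, 0.165517, 0.103448 (working shown to 6 dp, full precision carried).
D = 0.172414² + 0.165517² + 0.144828² + 0.137931² + 0.110345² + 0.165517² + 0.103448² = 0.029727 + 0.027396 + 0.020975 + 0.019025 + 0.012176 + 0.027396 + 0.010702 = 0.147396.
So 1 − D = 0.852604, i.e. 0.8526 to 4 decimal places.

0.8526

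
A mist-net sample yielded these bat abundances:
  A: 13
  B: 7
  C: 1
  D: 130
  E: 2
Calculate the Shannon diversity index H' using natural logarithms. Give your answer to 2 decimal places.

0.58

Total N = 13+7+1+130+2 = 153, so the proportions are 0.085, 0.0458, 0.0065, 0.8497, 0.0131 (working shown to 4 dp, full precision carried).
Each pᵢ ln pᵢ term: 0.085×(-2.4655)=-0.2095, 0.0458×(-3.0845)=-0.1411, 0.0065×(-5.0304)=-0.0329, 0.8497×(-0.1629)=-0.1384, 0.0131×(-4.3373)=-0.0567.
Sum = -0.5786, so H' = 0.58.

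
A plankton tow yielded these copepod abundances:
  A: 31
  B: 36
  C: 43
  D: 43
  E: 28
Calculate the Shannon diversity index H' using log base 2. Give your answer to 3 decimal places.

Total N = 31+36+43+43+28 = 181, so the proportions are 0.17127, 0.1989, 0.23757, 0.23757, 0.1547 (working shown to 5 dp, full precision carried).
Each pᵢ log₂ pᵢ term: 0.17127×(-2.54565)=-0.43600, 0.1989×(-2.32992)=-0.46341, 0.23757×(-2.07358)=-0.49262, 0.23757×(-2.07358)=-0.49262, 0.1547×(-2.69249)=-0.41652.
Sum = -2.30116, so H' = 2.301.

2.301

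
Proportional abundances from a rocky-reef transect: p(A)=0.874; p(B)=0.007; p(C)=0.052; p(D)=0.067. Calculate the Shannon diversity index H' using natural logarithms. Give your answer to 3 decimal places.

Each pᵢ ln pᵢ term (working shown to 5 dp, full precision carried): 0.874×(-0.13467)=-0.11771, 0.007×(-4.96185)=-0.03473, 0.052×(-2.95651)=-0.15374, 0.067×(-2.70306)=-0.18111.
Sum = -0.48728, so H' = 0.487.

0.487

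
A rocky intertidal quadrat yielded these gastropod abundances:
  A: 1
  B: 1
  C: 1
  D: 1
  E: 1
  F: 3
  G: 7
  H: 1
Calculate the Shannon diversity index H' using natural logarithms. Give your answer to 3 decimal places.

1.715

Total N = 1+1+1+1+1+3+7+1 = 16, so the proportions are 0.0625, 0.0625, 0.0625, 0.0625, 0.0625, 0.1875, 0.4375, 0.0625 (working shown to 5 dp, full precision carried).
Each pᵢ ln pᵢ term: 0.0625×(-2.77259)=-0.17329, 0.0625×(-2.77259)=-0.17329, 0.0625×(-2.77259)=-0.17329, 0.0625×(-2.77259)=-0.17329, 0.0625×(-2.77259)=-0.17329, 0.1875×(-1.67398)=-0.31387, 0.4375×(-0.82668)=-0.36167, 0.0625×(-2.77259)=-0.17329.
Sum = -1.71526, so H' = 1.715.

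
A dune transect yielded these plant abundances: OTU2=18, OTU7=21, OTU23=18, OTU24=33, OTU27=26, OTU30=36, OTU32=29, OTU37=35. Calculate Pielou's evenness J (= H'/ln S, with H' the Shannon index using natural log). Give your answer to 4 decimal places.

Total N = 18+21+18+33+26+36+29+35 = 216, so the proportions are 0.083333, 0.097222, 0.083333, 0.152778, 0.12037, 0.166667, 0.134259, 0.162037 (working shown to 6 dp, full precision carried).
H' = −Σ pᵢ ln pᵢ = −((-0.207076) + (-0.226601) + (-0.207076) + (-0.287034) + (-0.254846) + (-0.298627) + (-0.269590) + (-0.294896)) = 2.045746.
With S = 8 species, ln S = 2.079442, so J = 2.045746/2.079442 = 0.983796, i.e. 0.9838 to 4 decimal places.

0.9838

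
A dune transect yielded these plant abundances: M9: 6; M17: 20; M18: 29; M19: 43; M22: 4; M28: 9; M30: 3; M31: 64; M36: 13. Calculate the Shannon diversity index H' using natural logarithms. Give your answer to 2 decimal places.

Total N = 6+20+29+43+4+9+3+64+13 = 191, so the proportions are 0.0314, 0.1047, 0.1518, 0.2251, 0.0209, 0.0471, 0.0157, 0.3351, 0.0681 (working shown to 4 dp, full precision carried).
Each pᵢ ln pᵢ term: 0.0314×(-3.4605)=-0.1087, 0.1047×(-2.2565)=-0.2363, 0.1518×(-1.8850)=-0.2862, 0.2251×(-1.4911)=-0.3357, 0.0209×(-3.8660)=-0.0810, 0.0471×(-3.0550)=-0.1440, 0.0157×(-4.1537)=-0.0652, 0.3351×(-1.0934)=-0.3664, 0.0681×(-2.6873)=-0.1829.
Sum = -1.8063, so H' = 1.81.

1.81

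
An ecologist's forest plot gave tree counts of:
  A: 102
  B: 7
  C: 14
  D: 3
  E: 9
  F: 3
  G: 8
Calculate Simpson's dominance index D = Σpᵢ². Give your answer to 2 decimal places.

0.51

Total N = 102+7+14+3+9+3+8 = 146, so the proportions are 0.6986, 0.0479, 0.0959, 0.0205, 0.0616, 0.0205, 0.0548 (working shown to 4 dp, full precision carried).
D = 0.6986² + 0.0479² + 0.0959² + 0.0205² + 0.0616² + 0.0205² + 0.0548² = 0.4881 + 0.0023 + 0.0092 + 0.0004 + 0.0038 + 0.0004 + 0.0030 = 0.5072.
To 2 decimal places, D = 0.51.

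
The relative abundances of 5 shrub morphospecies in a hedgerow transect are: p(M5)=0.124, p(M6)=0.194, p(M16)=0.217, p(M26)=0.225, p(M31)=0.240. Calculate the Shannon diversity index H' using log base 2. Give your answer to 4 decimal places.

Each pᵢ log₂ pᵢ term (working shown to 6 dp, full precision carried): 0.124×(-3.011588)=-0.373437, 0.194×(-2.365871)=-0.458979, 0.217×(-2.204233)=-0.478319, 0.225×(-2.152003)=-0.484201, 0.24×(-2.058894)=-0.494134.
Sum = -2.289070, so H' = 2.2891.

2.2891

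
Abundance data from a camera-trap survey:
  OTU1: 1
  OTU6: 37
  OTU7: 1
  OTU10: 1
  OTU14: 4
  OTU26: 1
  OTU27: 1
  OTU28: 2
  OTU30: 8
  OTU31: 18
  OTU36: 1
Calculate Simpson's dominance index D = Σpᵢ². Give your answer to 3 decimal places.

0.317

Total N = 1+37+1+1+4+1+1+2+8+18+1 = 75, so the proportions are 0.01333, 0.49333, 0.01333, 0.01333, 0.05333, 0.01333, 0.01333, 0.02667, 0.10667, 0.24, 0.01333 (working shown to 5 dp, full precision carried).
D = 0.01333² + 0.49333² + 0.01333² + 0.01333² + 0.05333² + 0.01333² + 0.01333² + 0.02667² + 0.10667² + 0.24² + 0.01333² = 0.00018 + 0.24338 + 0.00018 + 0.00018 + 0.00284 + 0.00018 + 0.00018 + 0.00071 + 0.01138 + 0.05760 + 0.00018 = 0.31698.
To 3 decimal places, D = 0.317.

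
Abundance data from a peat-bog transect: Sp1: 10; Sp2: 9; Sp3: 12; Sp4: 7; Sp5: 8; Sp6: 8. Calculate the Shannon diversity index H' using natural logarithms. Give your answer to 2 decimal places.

1.78

Total N = 10+9+12+7+8+8 = 54, so the proportions are 0.1852, 0.1667, 0.2222, 0.1296, 0.1481, 0.1481 (working shown to 4 dp, full precision carried).
Each pᵢ ln pᵢ term: 0.1852×(-1.6864)=-0.3123, 0.1667×(-1.7918)=-0.2986, 0.2222×(-1.5041)=-0.3342, 0.1296×(-2.0431)=-0.2648, 0.1481×(-1.9095)=-0.2829, 0.1481×(-1.9095)=-0.2829.
Sum = -1.7758, so H' = 1.78.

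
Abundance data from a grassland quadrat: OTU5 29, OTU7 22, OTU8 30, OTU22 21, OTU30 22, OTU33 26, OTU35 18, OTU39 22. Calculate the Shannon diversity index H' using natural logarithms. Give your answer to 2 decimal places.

2.07

Total N = 29+22+30+21+22+26+18+22 = 190, so the proportions are 0.1526, 0.1158, 0.1579, 0.1105, 0.1158, 0.1368, 0.0947, 0.1158 (working shown to 4 dp, full precision carried).
Each pᵢ ln pᵢ term: 0.1526×(-1.8797)=-0.2869, 0.1158×(-2.1560)=-0.2496, 0.1579×(-1.8458)=-0.2914, 0.1105×(-2.2025)=-0.2434, 0.1158×(-2.1560)=-0.2496, 0.1368×(-1.9889)=-0.2722, 0.0947×(-2.3567)=-0.2233, 0.1158×(-2.1560)=-0.2496.
Sum = -2.0661, so H' = 2.07.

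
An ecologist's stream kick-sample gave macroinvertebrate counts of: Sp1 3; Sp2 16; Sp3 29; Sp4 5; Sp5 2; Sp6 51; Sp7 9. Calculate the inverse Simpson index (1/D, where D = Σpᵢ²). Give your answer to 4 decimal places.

3.4648

Total N = 3+16+29+5+2+51+9 = 115, so the proportions are 0.02608696, 0.13913043, 0.25217391, 0.04347826, 0.0173913, 0.44347826, 0.07826087 (working shown to 8 dp, full precision carried).
D = 0.02608696² + 0.13913043² + 0.25217391² + 0.04347826² + 0.0173913² + 0.44347826² + 0.07826087² = 0.00068053 + 0.01935728 + 0.06359168 + 0.00189036 + 0.00030246 + 0.19667297 + 0.00612476 = 0.28862004.
So 1/D = 3.464763, i.e. 3.4648 to 4 decimal places.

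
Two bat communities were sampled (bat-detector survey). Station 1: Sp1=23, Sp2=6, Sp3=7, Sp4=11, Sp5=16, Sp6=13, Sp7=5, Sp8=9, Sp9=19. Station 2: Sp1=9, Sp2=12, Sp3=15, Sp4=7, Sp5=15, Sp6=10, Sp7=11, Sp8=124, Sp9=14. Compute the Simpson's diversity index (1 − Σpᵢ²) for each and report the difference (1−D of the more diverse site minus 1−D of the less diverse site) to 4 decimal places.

0.2138

Station 1: N=109, proportions 0.211009, 0.055046, 0.06422, 0.100917, 0.146789, 0.119266, 0.045872, 0.082569, 0.174312, giving 1−D = 0.863059 (working shown to 6 dp, full precision carried).
Station 2: N=217, proportions 0.041475, 0.0553, 0.069124, 0.032258, 0.069124, 0.046083, 0.050691, 0.571429, 0.064516, giving 1−D = 0.649239.
Difference = |0.863059 − 0.649239| = 0.213820, i.e. 0.2138 to 4 decimal places.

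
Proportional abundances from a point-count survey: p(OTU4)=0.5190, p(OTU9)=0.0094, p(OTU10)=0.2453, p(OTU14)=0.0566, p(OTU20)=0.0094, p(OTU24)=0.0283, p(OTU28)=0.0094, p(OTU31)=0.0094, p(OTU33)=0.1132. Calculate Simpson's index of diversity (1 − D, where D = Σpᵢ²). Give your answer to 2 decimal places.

D = 0.519² + 0.0094² + 0.2453² + 0.0566² + 0.0094² + 0.0283² + 0.0094² + 0.0094² + 0.1132² = 0.2694 + 0.0001 + 0.0602 + 0.0032 + 0.0001 + 0.0008 + 0.0001 + 0.0001 + 0.0128 = 0.3467 (working shown to 4 dp, full precision carried).
So 1 − D = 0.6533, i.e. 0.65 to 2 decimal places.

0.65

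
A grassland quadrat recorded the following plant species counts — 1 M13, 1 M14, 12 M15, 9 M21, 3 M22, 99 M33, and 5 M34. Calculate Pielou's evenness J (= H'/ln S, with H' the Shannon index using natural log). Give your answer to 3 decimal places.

Total N = 1+1+12+9+3+99+5 = 130, so the proportions are 0.00769, 0.00769, 0.09231, 0.06923, 0.02308, 0.76154, 0.03846 (working shown to 5 dp, full precision carried).
H' = −Σ pᵢ ln pᵢ = −((-0.03744) + (-0.03744) + (-0.21993) + (-0.18487) + (-0.08698) + (-0.20745) + (-0.12531)) = 0.89943.
With S = 7 species, ln S = 1.94591, so J = 0.89943/1.94591 = 0.46221, i.e. 0.462 to 3 decimal places.

0.462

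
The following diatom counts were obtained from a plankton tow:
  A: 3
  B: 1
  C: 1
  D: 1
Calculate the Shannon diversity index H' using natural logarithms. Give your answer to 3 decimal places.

Total N = 3+1+1+1 = 6, so the proportions are 0.5, 0.16667, 0.16667, 0.16667 (working shown to 5 dp, full precision carried).
Each pᵢ ln pᵢ term: 0.5×(-0.69315)=-0.34657, 0.16667×(-1.79176)=-0.29863, 0.16667×(-1.79176)=-0.29863, 0.16667×(-1.79176)=-0.29863.
Sum = -1.24245, so H' = 1.242.

1.242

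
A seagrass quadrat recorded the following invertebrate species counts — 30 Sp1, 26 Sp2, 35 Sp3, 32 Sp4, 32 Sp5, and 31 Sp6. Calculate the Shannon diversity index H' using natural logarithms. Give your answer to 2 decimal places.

Total N = 30+26+35+32+32+31 = 186, so the proportions are 0.1613, 0.1398, 0.1882, 0.172, 0.172, 0.1667 (working shown to 4 dp, full precision carried).
Each pᵢ ln pᵢ term: 0.1613×(-1.8245)=-0.2943, 0.1398×(-1.9677)=-0.2750, 0.1882×(-1.6704)=-0.3143, 0.172×(-1.7600)=-0.3028, 0.172×(-1.7600)=-0.3028, 0.1667×(-1.7918)=-0.2986.
Sum = -1.7879, so H' = 1.79.

1.79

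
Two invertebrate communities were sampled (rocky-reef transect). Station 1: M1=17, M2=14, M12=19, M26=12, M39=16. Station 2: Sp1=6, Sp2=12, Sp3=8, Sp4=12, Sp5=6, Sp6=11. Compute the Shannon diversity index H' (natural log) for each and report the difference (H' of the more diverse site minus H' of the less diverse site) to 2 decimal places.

Station 1: N=78, proportions 0.21795, 0.17949, 0.24359, 0.15385, 0.20513, giving H' = 1.59727 (working shown to 5 dp, full precision carried).
Station 2: N=55, proportions 0.10909, 0.21818, 0.14545, 0.21818, 0.10909, 0.2, giving H' = 1.75004.
Difference = |1.59727 − 1.75004| = 0.15277, i.e. 0.15 to 2 decimal places.

0.15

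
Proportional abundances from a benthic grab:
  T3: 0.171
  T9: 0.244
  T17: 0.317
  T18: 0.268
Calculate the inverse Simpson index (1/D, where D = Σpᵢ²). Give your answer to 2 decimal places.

3.83

D = 0.171² + 0.244² + 0.317² + 0.268² = 0.029241 + 0.059536 + 0.100489 + 0.071824 = 0.261090 (working shown to 6 dp, full precision carried).
So 1/D = 3.8301, i.e. 3.83 to 2 decimal places.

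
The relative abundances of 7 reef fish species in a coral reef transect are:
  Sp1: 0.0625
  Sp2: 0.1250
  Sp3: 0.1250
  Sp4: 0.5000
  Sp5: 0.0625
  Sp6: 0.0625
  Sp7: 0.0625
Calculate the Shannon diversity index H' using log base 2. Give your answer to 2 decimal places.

2.25

Each pᵢ log₂ pᵢ term (working shown to 4 dp, full precision carried): 0.0625×(-4.0000)=-0.2500, 0.125×(-3.0000)=-0.3750, 0.125×(-3.0000)=-0.3750, 0.5×(-1.0000)=-0.5000, 0.0625×(-4.0000)=-0.2500, 0.0625×(-4.0000)=-0.2500, 0.0625×(-4.0000)=-0.2500.
Sum = -2.2500, so H' = 2.25.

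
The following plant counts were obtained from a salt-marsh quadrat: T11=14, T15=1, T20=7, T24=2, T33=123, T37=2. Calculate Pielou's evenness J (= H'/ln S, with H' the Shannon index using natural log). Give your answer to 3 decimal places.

Total N = 14+1+7+2+123+2 = 149, so the proportions are 0.09396, 0.00671, 0.04698, 0.01342, 0.8255, 0.01342 (working shown to 5 dp, full precision carried).
H' = −Σ pᵢ ln pᵢ = −((-0.22220) + (-0.03358) + (-0.14367) + (-0.05786) + (-0.15830) + (-0.05786)) = 0.67348.
With S = 6 species, ln S = 1.79176, so J = 0.67348/1.79176 = 0.37588, i.e. 0.376 to 3 decimal places.

0.376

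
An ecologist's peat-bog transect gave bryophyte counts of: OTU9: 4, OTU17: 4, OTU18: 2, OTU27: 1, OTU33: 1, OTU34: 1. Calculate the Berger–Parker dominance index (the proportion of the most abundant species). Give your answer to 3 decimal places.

0.308

Total N = 4+4+2+1+1+1 = 13, so the proportions are 0.30769, 0.30769, 0.15385, 0.07692, 0.07692, 0.07692 (working shown to 5 dp, full precision carried).
The largest proportion is 0.30769, i.e. d = 0.308 to 3 decimal places.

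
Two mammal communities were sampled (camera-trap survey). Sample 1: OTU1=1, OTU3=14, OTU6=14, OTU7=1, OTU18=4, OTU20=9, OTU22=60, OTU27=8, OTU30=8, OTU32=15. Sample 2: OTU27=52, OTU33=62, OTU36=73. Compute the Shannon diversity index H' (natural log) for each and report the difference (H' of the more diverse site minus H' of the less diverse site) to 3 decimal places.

0.684

Sample 1: N=134, proportions 0.00746, 0.10448, 0.10448, 0.00746, 0.02985, 0.06716, 0.44776, 0.0597, 0.0597, 0.11194, giving H' = 1.77272 (working shown to 5 dp, full precision carried).
Sample 2: N=187, proportions 0.27807, 0.33155, 0.39037, giving H' = 1.08913.
Difference = |1.77272 − 1.08913| = 0.68359, i.e. 0.684 to 3 decimal places.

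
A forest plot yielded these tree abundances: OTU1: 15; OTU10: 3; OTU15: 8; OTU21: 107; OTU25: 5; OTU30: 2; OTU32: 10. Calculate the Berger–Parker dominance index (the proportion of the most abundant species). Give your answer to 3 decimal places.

Total N = 15+3+8+107+5+2+10 = 150, so the proportions are 0.1, 0.02, 0.05333, 0.71333, 0.03333, 0.01333, 0.06667 (working shown to 5 dp, full precision carried).
The largest proportion is 0.71333, i.e. d = 0.713 to 3 decimal places.

0.713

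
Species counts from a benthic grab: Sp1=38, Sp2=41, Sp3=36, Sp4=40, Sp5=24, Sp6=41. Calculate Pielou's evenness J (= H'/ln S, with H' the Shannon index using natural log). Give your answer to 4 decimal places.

Total N = 38+41+36+40+24+41 = 220, so the proportions are 0.172727, 0.186364, 0.163636, 0.181818, 0.109091, 0.186364 (working shown to 6 dp, full precision carried).
H' = −Σ pᵢ ln pᵢ = −((-0.303316) + (-0.313101) + (-0.296200) + (-0.309954) + (-0.241699) + (-0.313101)) = 1.777371.
With S = 6 species, ln S = 1.791759, so J = 1.777371/1.791759 = 0.991970, i.e. 0.9920 to 4 decimal places.

0.9920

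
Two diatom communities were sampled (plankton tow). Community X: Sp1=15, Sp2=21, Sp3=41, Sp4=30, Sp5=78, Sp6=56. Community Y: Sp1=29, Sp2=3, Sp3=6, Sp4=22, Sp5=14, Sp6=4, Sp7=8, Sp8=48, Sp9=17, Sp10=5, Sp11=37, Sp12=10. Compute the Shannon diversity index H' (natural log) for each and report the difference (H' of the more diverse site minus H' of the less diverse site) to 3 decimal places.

0.522

Community X: N=241, proportions 0.06224, 0.08714, 0.17012, 0.12448, 0.32365, 0.23237, giving H' = 1.65039 (working shown to 5 dp, full precision carried).
Community Y: N=203, proportions 0.14286, 0.01478, 0.02956, 0.10837, 0.06897, 0.0197, 0.03941, 0.23645, 0.08374, 0.02463, 0.18227, 0.04926, giving H' = 2.17287.
Difference = |1.65039 − 2.17287| = 0.52248, i.e. 0.522 to 3 decimal places.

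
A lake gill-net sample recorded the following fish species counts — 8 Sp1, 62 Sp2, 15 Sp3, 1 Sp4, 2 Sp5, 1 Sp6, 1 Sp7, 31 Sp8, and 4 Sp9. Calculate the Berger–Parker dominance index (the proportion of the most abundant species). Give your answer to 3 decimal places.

Total N = 8+62+15+1+2+1+1+31+4 = 125, so the proportions are 0.064, 0.496, 0.12, 0.008, 0.016, 0.008, 0.008, 0.248, 0.032 (working shown to 5 dp, full precision carried).
The largest proportion is 0.496, i.e. d = 0.496 to 3 decimal places.

0.496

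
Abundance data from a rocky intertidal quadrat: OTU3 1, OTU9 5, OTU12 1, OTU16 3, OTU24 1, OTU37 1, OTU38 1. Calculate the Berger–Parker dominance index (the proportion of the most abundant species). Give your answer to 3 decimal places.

Total N = 1+5+1+3+1+1+1 = 13, so the proportions are 0.07692, 0.38462, 0.07692, 0.23077, 0.07692, 0.07692, 0.07692 (working shown to 5 dp, full precision carried).
The largest proportion is 0.38462, i.e. d = 0.385 to 3 decimal places.

0.385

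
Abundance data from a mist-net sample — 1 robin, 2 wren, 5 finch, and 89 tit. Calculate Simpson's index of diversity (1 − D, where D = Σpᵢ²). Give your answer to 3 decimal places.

Total N = 1+2+5+89 = 97, so the proportions are 0.01031, 0.02062, 0.05155, 0.91753 (working shown to 5 dp, full precision carried).
D = 0.01031² + 0.02062² + 0.05155² + 0.91753² = 0.00011 + 0.00043 + 0.00266 + 0.84185 = 0.84504.
So 1 − D = 0.15496, i.e. 0.155 to 3 decimal places.

0.155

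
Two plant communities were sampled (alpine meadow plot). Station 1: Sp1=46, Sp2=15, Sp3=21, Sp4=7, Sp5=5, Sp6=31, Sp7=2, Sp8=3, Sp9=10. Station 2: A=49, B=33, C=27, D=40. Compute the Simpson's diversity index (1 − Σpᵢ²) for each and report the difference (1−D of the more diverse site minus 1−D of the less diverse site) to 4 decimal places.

Station 1: N=140, proportions 0.328571, 0.107143, 0.15, 0.05, 0.035714, 0.221429, 0.014286, 0.021429, 0.071429, giving 1−D = 0.799490 (working shown to 6 dp, full precision carried).
Station 2: N=149, proportions 0.328859, 0.221477, 0.181208, 0.268456, giving 1−D = 0.737895.
Difference = |0.799490 − 0.737895| = 0.061595, i.e. 0.0616 to 4 decimal places.

0.0616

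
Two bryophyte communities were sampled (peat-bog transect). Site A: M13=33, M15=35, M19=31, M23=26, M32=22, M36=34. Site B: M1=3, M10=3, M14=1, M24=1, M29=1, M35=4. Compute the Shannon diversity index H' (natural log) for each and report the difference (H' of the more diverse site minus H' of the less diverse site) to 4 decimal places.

0.1479

Site A: N=181, proportions 0.1823204, 0.1933702, 0.1712707, 0.1436464, 0.121547, 0.1878453, giving H' = 1.7792416 (working shown to 7 dp, full precision carried).
Site B: N=13, proportions 0.2307692, 0.2307692, 0.0769231, 0.0769231, 0.0769231, 0.3076923, giving H' = 1.6313454.
Difference = |1.7792416 − 1.6313454| = 0.1478962, i.e. 0.1479 to 4 decimal places.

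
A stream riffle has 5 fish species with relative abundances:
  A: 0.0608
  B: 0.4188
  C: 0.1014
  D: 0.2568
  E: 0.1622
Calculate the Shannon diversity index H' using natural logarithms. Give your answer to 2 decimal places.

Each pᵢ ln pᵢ term (working shown to 4 dp, full precision carried): 0.0608×(-2.8002)=-0.1703, 0.4188×(-0.8704)=-0.3645, 0.1014×(-2.2887)=-0.2321, 0.2568×(-1.3595)=-0.3491, 0.1622×(-1.8189)=-0.2950.
Sum = -1.4110, so H' = 1.41.

1.41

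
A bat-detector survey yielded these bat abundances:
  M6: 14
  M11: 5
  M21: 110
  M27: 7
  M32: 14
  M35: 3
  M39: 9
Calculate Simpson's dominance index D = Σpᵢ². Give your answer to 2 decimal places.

0.48

Total N = 14+5+110+7+14+3+9 = 162, so the proportions are 0.0864, 0.0309, 0.679, 0.0432, 0.0864, 0.0185, 0.0556 (working shown to 4 dp, full precision carried).
D = 0.0864² + 0.0309² + 0.679² + 0.0432² + 0.0864² + 0.0185² + 0.0556² = 0.0075 + 0.0010 + 0.4611 + 0.0019 + 0.0075 + 0.0003 + 0.0031 = 0.4822.
To 2 decimal places, D = 0.48.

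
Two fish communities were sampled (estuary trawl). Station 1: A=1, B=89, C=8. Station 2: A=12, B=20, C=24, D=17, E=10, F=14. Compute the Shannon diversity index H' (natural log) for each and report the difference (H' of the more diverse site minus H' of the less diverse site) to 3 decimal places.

Station 1: N=98, proportions 0.0102, 0.90816, 0.08163, giving H' = 0.33880 (working shown to 5 dp, full precision carried).
Station 2: N=97, proportions 0.12371, 0.20619, 0.24742, 0.17526, 0.10309, 0.14433, giving H' = 1.74848.
Difference = |0.33880 − 1.74848| = 1.40968, i.e. 1.410 to 3 decimal places.

1.410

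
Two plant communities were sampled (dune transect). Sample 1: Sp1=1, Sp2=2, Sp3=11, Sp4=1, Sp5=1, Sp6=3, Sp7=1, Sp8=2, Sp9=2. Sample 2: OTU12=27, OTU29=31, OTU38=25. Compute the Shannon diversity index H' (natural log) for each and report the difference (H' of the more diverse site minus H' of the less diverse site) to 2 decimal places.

Sample 1: N=24, proportions 0.0417, 0.0833, 0.4583, 0.0417, 0.0417, 0.125, 0.0417, 0.0833, 0.0833, giving H' = 1.7684 (working shown to 4 dp, full precision carried).
Sample 2: N=83, proportions 0.3253, 0.3735, 0.3012, giving H' = 1.0946.
Difference = |1.7684 − 1.0946| = 0.6738, i.e. 0.67 to 2 decimal places.

0.67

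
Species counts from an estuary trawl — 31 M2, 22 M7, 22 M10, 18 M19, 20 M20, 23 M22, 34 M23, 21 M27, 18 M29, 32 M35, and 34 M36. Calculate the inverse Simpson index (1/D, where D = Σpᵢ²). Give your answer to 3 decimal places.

10.384

Total N = 31+22+22+18+20+23+34+21+18+32+34 = 275, so the proportions are 0.11272727, 0.08, 0.08, 0.06545455, 0.07272727, 0.08363636, 0.12363636, 0.07636364, 0.06545455, 0.11636364, 0.12363636 (working shown to 8 dp, full precision carried).
D = 0.11272727² + 0.08² + 0.08² + 0.06545455² + 0.07272727² + 0.08363636² + 0.12363636² + 0.07636364² + 0.06545455² + 0.11636364² + 0.12363636² = 0.01270744 + 0.00640000 + 0.00640000 + 0.00428430 + 0.00528926 + 0.00699504 + 0.01528595 + 0.00583140 + 0.00428430 + 0.01354050 + 0.01528595 = 0.09630413.
So 1/D = 10.38377, i.e. 10.384 to 3 decimal places.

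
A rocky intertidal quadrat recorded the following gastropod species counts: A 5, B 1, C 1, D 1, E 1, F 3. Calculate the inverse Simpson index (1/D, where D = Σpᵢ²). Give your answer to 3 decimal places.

3.789

Total N = 5+1+1+1+1+3 = 12, so the proportions are 0.4166667, 0.0833333, 0.0833333, 0.0833333, 0.0833333, 0.25 (working shown to 7 dp, full precision carried).
D = 0.4166667² + 0.0833333² + 0.0833333² + 0.0833333² + 0.0833333² + 0.25² = 0.1736111 + 0.0069444 + 0.0069444 + 0.0069444 + 0.0069444 + 0.0625000 = 0.2638889.
So 1/D = 3.78947, i.e. 3.789 to 3 decimal places.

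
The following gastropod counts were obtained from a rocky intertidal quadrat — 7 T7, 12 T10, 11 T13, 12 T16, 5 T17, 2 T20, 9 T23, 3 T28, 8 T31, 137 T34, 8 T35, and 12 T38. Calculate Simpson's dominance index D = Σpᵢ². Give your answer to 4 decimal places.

0.3841

Total N = 7+12+11+12+5+2+9+3+8+137+8+12 = 226, so the proportions are 0.030973, 0.053097, 0.048673, 0.053097, 0.022124, 0.00885, 0.039823, 0.013274, 0.035398, 0.606195, 0.035398, 0.053097 (working shown to 6 dp, full precision carried).
D = 0.030973² + 0.053097² + 0.048673² + 0.053097² + 0.022124² + 0.00885² + 0.039823² + 0.013274² + 0.035398² + 0.606195² + 0.035398² + 0.053097² = 0.000959 + 0.002819 + 0.002369 + 0.002819 + 0.000489 + 0.000078 + 0.001586 + 0.000176 + 0.001253 + 0.367472 + 0.001253 + 0.002819 = 0.384094.
To 4 decimal places, D = 0.3841.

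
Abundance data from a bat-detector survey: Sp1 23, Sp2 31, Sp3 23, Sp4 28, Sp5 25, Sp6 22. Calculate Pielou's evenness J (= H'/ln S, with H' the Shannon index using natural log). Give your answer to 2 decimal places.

1.00

Total N = 23+31+23+28+25+22 = 152, so the proportions are 0.1513, 0.2039, 0.1513, 0.1842, 0.1645, 0.1447 (working shown to 4 dp, full precision carried).
H' = −Σ pᵢ ln pᵢ = −((-0.2857) + (-0.3243) + (-0.2857) + (-0.3116) + (-0.2969) + (-0.2798)) = 1.7840.
With S = 6 species, ln S = 1.7918, so J = 1.7840/1.7918 = 0.9957, i.e. 1.00 to 2 decimal places.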